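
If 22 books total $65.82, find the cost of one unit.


Unit rate = total / quantity
= 65.82 / 22
= $2.99 per unit

$2.99 per unit


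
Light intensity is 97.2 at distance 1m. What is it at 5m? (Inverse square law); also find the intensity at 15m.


I₁d₁² = I₂d₂²
I at 5m = 97.2 × (1/5)² = 97.2 × 1/25 = 97.2/25 = 3.8880
I at 15m = 97.2 × (1/15)² = 97.2 × 1/225 = 97.2/225 = 0.4320
= 3.8880 and 0.4320

3.8880 and 0.4320


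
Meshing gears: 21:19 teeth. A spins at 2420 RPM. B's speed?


Gear ratio = 21:19 = 21:19
RPM_B = RPM_A × (teeth_A / teeth_B)
= 2420 × (21/19)
= 2674.7 RPM

2674.7 RPM


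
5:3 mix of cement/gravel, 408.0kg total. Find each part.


Total parts = 5 + 3 = 8
cement: 408.0 × 5/8 = 255.0kg
gravel: 408.0 × 3/8 = 153.0kg
= 255.0kg and 153.0kg

255.0kg and 153.0kg


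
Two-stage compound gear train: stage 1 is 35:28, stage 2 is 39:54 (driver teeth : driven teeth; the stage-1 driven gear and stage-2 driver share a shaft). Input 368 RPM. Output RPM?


Stage 1: RPM_B = RPM_A × t_A/t_B = 368 × 35/28 = 12880/28 = 460.00
B and C share a shaft → RPM_C = RPM_B
Stage 2: RPM_D = RPM_C × t_C/t_D = RPM_A × (t_A×t_C)/(t_B×t_D)
Overall ratio = (35×39)/(28×54) = 1365/1512
RPM_D = 368 × 1365/1512 = 502320/1512
≈ 332.22 RPM

332.22 RPM


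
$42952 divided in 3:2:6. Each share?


Total parts = 3 + 2 + 6 = 11
Part 1: 42952 × 3/11 = 11714.18
Part 2: 42952 × 2/11 = 7809.45
Part 3: 42952 × 6/11 = 23428.36
= Part 1: $11714.18, Part 2: $7809.45, Part 3: $23428.36

Part 1: $11714.18, Part 2: $7809.45, Part 3: $23428.36


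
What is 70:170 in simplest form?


GCD(70, 170) = 10
70/10 : 170/10
= 7:17

7:17


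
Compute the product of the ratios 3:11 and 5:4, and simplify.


Compound ratio = (3×5) : (11×4)
= 15:44
GCD = 1
= 15:44

15:44


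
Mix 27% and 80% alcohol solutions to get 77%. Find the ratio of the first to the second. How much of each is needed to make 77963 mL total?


Let x parts of 27% mix with y parts of 80%.
27x + 80y = 77(x + y)
27x + 80y = 77x + 77y
x(27 - 77) = y(77 - 80)
x/y = (80 - 77)/(77 - 27) = 3/50
Simplify: 3:50
Total parts = 53; one part = 77963/53 = 1471.00 mL
27% solution: 3×1471.00 = 4413.00 mL
80% solution: 50×1471.00 = 73550.00 mL
= ratio 3:50; 4413.00 mL and 73550.00 mL

ratio 3:50; 4413.00 mL and 73550.00 mL


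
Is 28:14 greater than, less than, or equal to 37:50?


28/14 = 2.0000
37/50 = 0.7400
2.0000 > 0.7400, so 28:14 is greater
= greater than

greater than


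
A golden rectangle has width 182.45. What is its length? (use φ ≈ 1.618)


φ = (1 + √5) / 2 ≈ 1.618
Length = width × φ = 182.45 × 1.618 = 295.2041
≈ 295.20

295.20


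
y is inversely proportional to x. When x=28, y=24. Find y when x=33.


Inverse proportion: x × y = constant
k = 28 × 24 = 672
y₂ = k / 33 = 672 / 33
= 20.36

20.36


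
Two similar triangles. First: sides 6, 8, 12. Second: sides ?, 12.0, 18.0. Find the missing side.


Scale factor = 12.0/8 = 1.5
Missing side = 6 × 1.5
= 9.0

9.0


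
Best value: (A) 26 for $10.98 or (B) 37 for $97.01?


Deal A: $10.98/26 = $0.4223/unit
Deal B: $97.01/37 = $2.6219/unit
A is cheaper per unit
= Deal A

Deal A


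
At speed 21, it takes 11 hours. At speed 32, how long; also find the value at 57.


Inverse proportion: x × y = constant
k = 21 × 11 = 231
At x=32: k/32 = 7.22
At x=57: k/57 = 4.05
= 7.22 and 4.05

7.22 and 4.05


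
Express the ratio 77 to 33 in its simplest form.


GCD(77, 33) = 11
77/11 : 33/11
= 7:3

7:3


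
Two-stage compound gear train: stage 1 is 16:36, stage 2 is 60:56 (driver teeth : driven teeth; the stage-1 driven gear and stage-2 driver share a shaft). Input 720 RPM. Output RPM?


Stage 1: RPM_B = RPM_A × t_A/t_B = 720 × 16/36 = 11520/36 = 320.00
B and C share a shaft → RPM_C = RPM_B
Stage 2: RPM_D = RPM_C × t_C/t_D = RPM_A × (t_A×t_C)/(t_B×t_D)
Overall ratio = (16×60)/(36×56) = 960/2016
RPM_D = 720 × 960/2016 = 691200/2016
≈ 342.86 RPM

342.86 RPM


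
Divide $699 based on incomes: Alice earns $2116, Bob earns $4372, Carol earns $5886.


Total income = 2116 + 4372 + 5886 = $12374
Alice: $699 × 2116/12374 = $119.53
Bob: $699 × 4372/12374 = $246.97
Carol: $699 × 5886/12374 = $332.50
= Alice: $119.53, Bob: $246.97, Carol: $332.50

Alice: $119.53, Bob: $246.97, Carol: $332.50


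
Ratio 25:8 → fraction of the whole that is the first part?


Total parts = 25 + 8 = 33
First part: 25/33 = 25/33
= 25/33

25/33


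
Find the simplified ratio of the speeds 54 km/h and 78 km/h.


Ratio = 54:78
GCD = 6
Simplified = 9:13
Time ratio (same distance) = 13:9
Speed ratio = 9:13

9:13


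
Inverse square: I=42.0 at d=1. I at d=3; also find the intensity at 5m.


I₁d₁² = I₂d₂²
I at 3m = 42.0 × (1/3)² = 42.0 × 1/9 = 42/9 ≈ 4.6667
I at 5m = 42.0 × (1/5)² = 42.0 × 1/25 = 42/25 = 1.6800
= 4.6667 and 1.6800

4.6667 and 1.6800


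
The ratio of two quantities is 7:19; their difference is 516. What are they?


Let A = 7k, B = 19k.
19k - 7k = 516
12k = 516 → k = 516/12 = 43
A = 7×43 = 301, B = 19×43 = 817
= A = 301, B = 817

A = 301, B = 817


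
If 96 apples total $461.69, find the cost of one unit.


Unit rate = total / quantity
= 461.69 / 96
= $4.81 per unit

$4.81 per unit


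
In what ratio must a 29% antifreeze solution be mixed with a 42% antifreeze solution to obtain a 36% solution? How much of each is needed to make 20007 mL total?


Let x parts of 29% mix with y parts of 42%.
29x + 42y = 36(x + y)
29x + 42y = 36x + 36y
x(29 - 36) = y(36 - 42)
x/y = (42 - 36)/(36 - 29) = 6/7
Simplify: 6:7
Total parts = 13; one part = 20007/13 = 1539.00 mL
29% solution: 6×1539.00 = 9234.00 mL
42% solution: 7×1539.00 = 10773.00 mL
= ratio 6:7; 9234.00 mL and 10773.00 mL

ratio 6:7; 9234.00 mL and 10773.00 mL


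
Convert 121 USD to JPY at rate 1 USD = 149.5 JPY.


Amount × rate = 121 × 149.5
= 18089.50 JPY

18089.50 JPY


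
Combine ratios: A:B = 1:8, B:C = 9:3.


Match B: multiply A:B by 9 → 9:72
Multiply B:C by 8 → 72:24
Combined: 9:72:24
GCD = 3
= 3:24:8

3:24:8


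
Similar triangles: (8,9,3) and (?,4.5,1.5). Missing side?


Scale factor = 4.5/9 = 0.5
Missing side = 8 × 0.5
= 4.0

4.0


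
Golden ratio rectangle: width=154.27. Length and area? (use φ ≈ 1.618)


φ = (1 + √5) / 2 ≈ 1.618
Length = width × φ = 154.27 × 1.618 = 249.60886
≈ 249.61
Area = width × length = 154.27 × 249.60886 = 38507.1588322 ≈ 38507.16
= Length: 249.61, Area: 38507.16

Length: 249.61, Area: 38507.16


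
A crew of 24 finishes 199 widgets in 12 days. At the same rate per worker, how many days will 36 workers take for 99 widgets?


Days ∝ work / workers, so d₂ = d₁ × (m₁/m₂) × (w₂/w₁)
Workers factor (inverse): 24/36 ≈ 0.6667
Work factor (direct): 99/199 ≈ 0.4975
d₂ = 12 × 24/36 × 99/199 = (12 × 24 × 99) / (36 × 199) = 28512/7164
≈ 3.98 days

3.98 days


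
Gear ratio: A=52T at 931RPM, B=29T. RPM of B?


Gear ratio = 52:29 = 52:29
RPM_B = RPM_A × (teeth_A / teeth_B)
= 931 × (52/29)
= 1669.4 RPM

1669.4 RPM


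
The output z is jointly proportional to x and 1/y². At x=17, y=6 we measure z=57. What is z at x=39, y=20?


z = k·x/y²
Solve for k using the known point: k = z·y²/x = 57×36/17 = 2052/17 ≈ 120.7059
Now evaluate at x=39, y=20:
z = k × 39 / 400 = (2052 × 39) / (17 × 400) = 80028/6800
≈ 11.7688

11.7688


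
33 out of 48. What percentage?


Percentage = (part / whole) × 100
= (33 / 48) × 100
= 68.75%

68.75%


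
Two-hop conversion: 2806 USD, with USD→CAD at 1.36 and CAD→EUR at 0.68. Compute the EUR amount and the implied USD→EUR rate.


Step 1: 2806 USD × 1.36 = 3816.16 CAD
Step 2: 3816.16 CAD × 0.68 = 2594.99 EUR
Implied rate USD→EUR = 1.36 × 0.68 = 0.9248
= 2594.99 EUR; implied rate 0.9248 EUR/USD

2594.99 EUR; implied rate 0.9248 EUR/USD


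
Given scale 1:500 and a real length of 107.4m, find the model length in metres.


Model size = real / scale
= 107.4 / 500
= 0.2148 m

0.2148 m


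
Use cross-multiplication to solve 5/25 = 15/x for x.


Cross multiply: 5 × x = 25 × 15
5x = 375
x = 375 / 5
= 75.00

75.00


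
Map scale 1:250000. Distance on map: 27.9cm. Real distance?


Real distance = map distance × scale
= 27.9cm × 250000
= 6975000 cm = 69750.0 m
= 69.750 km

69.750 km


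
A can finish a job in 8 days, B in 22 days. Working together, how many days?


Rate of A = 1/8 per day
Rate of B = 1/22 per day
Combined rate = 1/8 + 1/22 = 30/176 ≈ 0.1705 per day
Days = 1 / combined rate = 176/30
≈ 5.87 days

5.87 days


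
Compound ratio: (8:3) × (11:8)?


Compound ratio = (8×11) : (3×8)
= 88:24
GCD = 8
= 11:3

11:3


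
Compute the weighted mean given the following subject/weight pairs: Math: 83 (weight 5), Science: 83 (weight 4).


Numerator = 83×5 + 83×4
= 415 + 332
= 747
Total weight = 9
Weighted avg = 747/9
= 83.00

83.00


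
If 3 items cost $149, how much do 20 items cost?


Direct proportion: y/x = constant
k = 149/3 ≈ 49.6667
y₂ = k × 20 = 149 × 20 / 3 = 2980/3
≈ 993.33

993.33


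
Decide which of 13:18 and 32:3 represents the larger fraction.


13/18 = 0.7222
32/3 = 10.6667
0.7222 < 10.6667, so 13:18 is less
= 32:3

32:3


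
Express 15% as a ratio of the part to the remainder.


15% means 15 parts out of 100; remainder = 85
Part : remainder = 15:85
GCD = 5
= 3:17

3:17


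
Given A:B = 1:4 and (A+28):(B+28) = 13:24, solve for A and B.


Let A = 1k, B = 4k.
(1k + 28) / (4k + 28) = 13/24
Cross-multiply: 24(1k + 28) = 13(4k + 28)
24k + 672 = 52k + 364
24k - 52k = 364 - 672
-28k = -308
k = -308/-28 = 11
A = 1×11 = 11, B = 4×11 = 44
= A = 11, B = 44

A = 11, B = 44


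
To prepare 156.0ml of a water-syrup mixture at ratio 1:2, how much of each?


Total parts = 1 + 2 = 3
water: 156.0 × 1/3 = 52.0ml
syrup: 156.0 × 2/3 = 104.0ml
= 52.0ml and 104.0ml

52.0ml and 104.0ml


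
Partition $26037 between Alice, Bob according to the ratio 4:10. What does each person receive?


Total parts = 4 + 10 = 14
Alice: 26037 × 4/14 = 7439.14
Bob: 26037 × 10/14 = 18597.86
= Alice: $7439.14, Bob: $18597.86

Alice: $7439.14, Bob: $18597.86


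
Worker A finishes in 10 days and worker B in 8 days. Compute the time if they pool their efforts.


Rate of A = 1/10 per day
Rate of B = 1/8 per day
Combined rate = 1/10 + 1/8 = 18/80 = 0.2250 per day
Days = 1 / combined rate = 80/18
≈ 4.44 days

4.44 days


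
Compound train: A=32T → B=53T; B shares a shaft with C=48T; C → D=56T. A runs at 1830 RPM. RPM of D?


Stage 1: RPM_B = RPM_A × t_A/t_B = 1830 × 32/53 = 58560/53 ≈ 1104.91
B and C share a shaft → RPM_C = RPM_B
Stage 2: RPM_D = RPM_C × t_C/t_D = RPM_A × (t_A×t_C)/(t_B×t_D)
Overall ratio = (32×48)/(53×56) = 1536/2968
RPM_D = 1830 × 1536/2968 = 2810880/2968
≈ 947.06 RPM

947.06 RPM


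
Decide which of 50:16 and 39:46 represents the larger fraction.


50/16 = 3.1250
39/46 = 0.8478
3.1250 > 0.8478, so 50:16 is greater
= 50:16

50:16


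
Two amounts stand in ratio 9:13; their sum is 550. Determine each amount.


Let A = 9k, B = 13k.
9k + 13k = 550
22k = 550 → k = 550/22 = 25
A = 9×25 = 225, B = 13×25 = 325
= A = 225, B = 325

A = 225, B = 325


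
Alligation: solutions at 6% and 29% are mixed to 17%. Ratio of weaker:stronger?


Let x parts of 6% mix with y parts of 29%.
6x + 29y = 17(x + y)
6x + 29y = 17x + 17y
x(6 - 17) = y(17 - 29)
x/y = (29 - 17)/(17 - 6) = 12/11
Simplify: 12:11
= 12:11

12:11


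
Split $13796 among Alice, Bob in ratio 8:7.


Total parts = 8 + 7 = 15
Alice: 13796 × 8/15 = 7357.87
Bob: 13796 × 7/15 = 6438.13
= Alice: $7357.87, Bob: $6438.13

Alice: $7357.87, Bob: $6438.13


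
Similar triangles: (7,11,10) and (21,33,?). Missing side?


Scale factor = 21/7 = 3
Missing side = 10 × 3
= 30.0

30.0


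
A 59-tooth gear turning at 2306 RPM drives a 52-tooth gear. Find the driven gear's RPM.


Gear ratio = 59:52 = 59:52
RPM_B = RPM_A × (teeth_A / teeth_B)
= 2306 × (59/52)
= 2616.4 RPM

2616.4 RPM


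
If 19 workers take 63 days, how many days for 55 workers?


Inverse proportion: x × y = constant
k = 19 × 63 = 1197
y₂ = k / 55 = 1197 / 55
= 21.76

21.76


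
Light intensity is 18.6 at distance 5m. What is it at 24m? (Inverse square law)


I₁d₁² = I₂d₂²
I₂ = I₁ × (d₁/d₂)²
= 18.6 × (5/24)²
= 18.6 × 25/576
= 465/576
≈ 0.8073

0.8073


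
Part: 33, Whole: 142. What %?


Percentage = (part / whole) × 100
= (33 / 142) × 100
≈ 23.24%

23.24%


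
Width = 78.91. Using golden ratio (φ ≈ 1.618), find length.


φ = (1 + √5) / 2 ≈ 1.618
Length = width × φ = 78.91 × 1.618 = 127.67638
≈ 127.68

127.68


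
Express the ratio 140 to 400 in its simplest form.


GCD(140, 400) = 20
140/20 : 400/20
= 7:20

7:20


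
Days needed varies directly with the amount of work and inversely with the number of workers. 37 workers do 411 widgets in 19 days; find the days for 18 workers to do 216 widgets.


Days ∝ work / workers, so d₂ = d₁ × (m₁/m₂) × (w₂/w₁)
Workers factor (inverse): 37/18 ≈ 2.0556
Work factor (direct): 216/411 ≈ 0.5255
d₂ = 19 × 37/18 × 216/411 = (19 × 37 × 216) / (18 × 411) = 151848/7398
≈ 20.53 days

20.53 days


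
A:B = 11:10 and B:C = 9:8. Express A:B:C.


Match B: multiply A:B by 9 → 99:90
Multiply B:C by 10 → 90:80
Combined: 99:90:80
GCD = 1
= 99:90:80

99:90:80


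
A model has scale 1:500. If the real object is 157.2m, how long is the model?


Model size = real / scale
= 157.2 / 500
= 0.3144 m

0.3144 m


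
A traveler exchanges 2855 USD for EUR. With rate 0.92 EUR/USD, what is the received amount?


Amount × rate = 2855 × 0.92
= 2626.60 EUR

2626.60 EUR


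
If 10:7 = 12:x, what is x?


Cross multiply: 10 × x = 7 × 12
10x = 84
x = 84 / 10
= 8.40

8.40


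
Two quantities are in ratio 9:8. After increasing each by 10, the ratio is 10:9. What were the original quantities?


Let A = 9k, B = 8k.
(9k + 10) / (8k + 10) = 10/9
Cross-multiply: 9(9k + 10) = 10(8k + 10)
81k + 90 = 80k + 100
81k - 80k = 100 - 90
1k = 10
k = 10/1 = 10
A = 9×10 = 90, B = 8×10 = 80
= A = 90, B = 80

A = 90, B = 80


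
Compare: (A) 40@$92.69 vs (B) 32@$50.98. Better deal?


Deal A: $92.69/40 = $2.3173/unit
Deal B: $50.98/32 = $1.5931/unit
B is cheaper per unit
= Deal B

Deal B


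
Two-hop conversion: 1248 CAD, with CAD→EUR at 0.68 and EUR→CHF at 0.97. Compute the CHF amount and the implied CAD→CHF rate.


Step 1: 1248 CAD × 0.68 = 848.64 EUR
Step 2: 848.64 EUR × 0.97 = 823.18 CHF
Implied rate CAD→CHF = 0.68 × 0.97 = 0.6596
= 823.18 CHF; implied rate 0.6596 CHF/CAD

823.18 CHF; implied rate 0.6596 CHF/CAD


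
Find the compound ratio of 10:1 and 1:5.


Compound ratio = (10×1) : (1×5)
= 10:5
GCD = 5
= 2:1

2:1


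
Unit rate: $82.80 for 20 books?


Unit rate = total / quantity
= 82.80 / 20
= $4.14 per unit

$4.14 per unit


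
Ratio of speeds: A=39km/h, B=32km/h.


Ratio = 39:32
GCD = 1
Simplified = 39:32
Time ratio (same distance) = 32:39
Speed ratio = 39:32

39:32


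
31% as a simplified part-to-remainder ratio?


31% means 31 parts out of 100; remainder = 69
Part : remainder = 31:69
GCD = 1
= 31:69

31:69


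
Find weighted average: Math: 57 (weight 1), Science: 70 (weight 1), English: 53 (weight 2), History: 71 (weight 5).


Numerator = 57×1 + 70×1 + 53×2 + 71×5
= 57 + 70 + 106 + 355
= 588
Total weight = 9
Weighted avg = 588/9
= 65.33

65.33


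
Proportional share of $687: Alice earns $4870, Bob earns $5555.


Total income = 4870 + 5555 = $10425
Alice: $687 × 4870/10425 = $320.93
Bob: $687 × 5555/10425 = $366.07
= Alice: $320.93, Bob: $366.07

Alice: $320.93, Bob: $366.07


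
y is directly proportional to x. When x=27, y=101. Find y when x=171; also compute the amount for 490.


Direct proportion: y/x = constant
k = 101/27 ≈ 3.7407
y at x=171: k × 171 = 101 × 171 / 27 = 17271/27 ≈ 639.67
y at x=490: k × 490 = 101 × 490 / 27 = 49490/27 ≈ 1832.96
= 639.67 and 1832.96

639.67 and 1832.96


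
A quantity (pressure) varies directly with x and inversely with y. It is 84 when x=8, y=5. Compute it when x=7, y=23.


z = k·x/y
Solve for k using the known point: k = z·y/x = 84×5/8 = 420/8 = 52.5000
Now evaluate at x=7, y=23:
z = k × 7 / 23 = (420 × 7) / (8 × 23) = 2940/184
≈ 15.9783

15.9783


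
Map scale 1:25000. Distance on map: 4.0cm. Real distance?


Real distance = map distance × scale
= 4.0cm × 25000
= 100000 cm = 1000.0 m
= 1.000 km

1.000 km


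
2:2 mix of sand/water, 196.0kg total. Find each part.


Total parts = 2 + 2 = 4
sand: 196.0 × 2/4 = 98.0kg
water: 196.0 × 2/4 = 98.0kg
= 98.0kg and 98.0kg

98.0kg and 98.0kg


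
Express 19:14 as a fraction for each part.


Total parts = 19 + 14 = 33
First part: 19/33 = 19/33
Second part: 14/33 = 14/33
= 19/33 and 14/33

19/33 and 14/33


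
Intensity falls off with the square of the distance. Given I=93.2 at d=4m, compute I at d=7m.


I₁d₁² = I₂d₂²
I₂ = I₁ × (d₁/d₂)²
= 93.2 × (4/7)²
= 93.2 × 16/49
= 1491.2/49
≈ 30.4327

30.4327


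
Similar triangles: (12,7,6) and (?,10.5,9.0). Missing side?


Scale factor = 10.5/7 = 1.5
Missing side = 12 × 1.5
= 18.0

18.0


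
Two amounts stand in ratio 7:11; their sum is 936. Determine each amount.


Let A = 7k, B = 11k.
7k + 11k = 936
18k = 936 → k = 936/18 = 52
A = 7×52 = 364, B = 11×52 = 572
= A = 364, B = 572

A = 364, B = 572


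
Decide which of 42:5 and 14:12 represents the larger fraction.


42/5 = 8.4000
14/12 = 1.1667
8.4000 > 1.1667, so 42:5 is greater
= 42:5

42:5


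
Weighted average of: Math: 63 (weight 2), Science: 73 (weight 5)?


Numerator = 63×2 + 73×5
= 126 + 365
= 491
Total weight = 7
Weighted avg = 491/7
= 70.14

70.14


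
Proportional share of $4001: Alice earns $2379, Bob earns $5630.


Total income = 2379 + 5630 = $8009
Alice: $4001 × 2379/8009 = $1188.46
Bob: $4001 × 5630/8009 = $2812.54
= Alice: $1188.46, Bob: $2812.54

Alice: $1188.46, Bob: $2812.54


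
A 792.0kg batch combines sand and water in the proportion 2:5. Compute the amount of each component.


Total parts = 2 + 5 = 7
sand: 792.0 × 2/7 = 226.3kg
water: 792.0 × 5/7 = 565.7kg
= 226.3kg and 565.7kg

226.3kg and 565.7kg


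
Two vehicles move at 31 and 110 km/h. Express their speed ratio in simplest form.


Ratio = 31:110
GCD = 1
Simplified = 31:110
Time ratio (same distance) = 110:31
Speed ratio = 31:110

31:110


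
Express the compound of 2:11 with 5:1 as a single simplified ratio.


Compound ratio = (2×5) : (11×1)
= 10:11
GCD = 1
= 10:11

10:11


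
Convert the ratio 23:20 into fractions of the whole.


Total parts = 23 + 20 = 43
First part: 23/43 = 23/43
Second part: 20/43 = 20/43
= 23/43 and 20/43

23/43 and 20/43


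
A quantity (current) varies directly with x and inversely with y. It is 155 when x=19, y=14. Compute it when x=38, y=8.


z = k·x/y
Solve for k using the known point: k = z·y/x = 155×14/19 = 2170/19 ≈ 114.2105
Now evaluate at x=38, y=8:
z = k × 38 / 8 = (2170 × 38) / (19 × 8) = 82460/152
= 542.5000

542.5000


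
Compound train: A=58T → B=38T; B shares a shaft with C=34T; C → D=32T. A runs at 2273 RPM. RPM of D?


Stage 1: RPM_B = RPM_A × t_A/t_B = 2273 × 58/38 = 131834/38 ≈ 3469.32
B and C share a shaft → RPM_C = RPM_B
Stage 2: RPM_D = RPM_C × t_C/t_D = RPM_A × (t_A×t_C)/(t_B×t_D)
Overall ratio = (58×34)/(38×32) = 1972/1216
RPM_D = 2273 × 1972/1216 = 4482356/1216
≈ 3686.15 RPM

3686.15 RPM


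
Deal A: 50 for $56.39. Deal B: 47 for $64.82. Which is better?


Deal A: $56.39/50 = $1.1278/unit
Deal B: $64.82/47 = $1.3791/unit
A is cheaper per unit
= Deal A

Deal A


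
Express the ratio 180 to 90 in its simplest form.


GCD(180, 90) = 90
180/90 : 90/90
= 2:1

2:1


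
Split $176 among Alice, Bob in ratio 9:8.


Total parts = 9 + 8 = 17
Alice: 176 × 9/17 = 93.18
Bob: 176 × 8/17 = 82.82
= Alice: $93.18, Bob: $82.82

Alice: $93.18, Bob: $82.82


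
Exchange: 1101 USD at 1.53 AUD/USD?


Amount × rate = 1101 × 1.53
= 1684.53 AUD

1684.53 AUD


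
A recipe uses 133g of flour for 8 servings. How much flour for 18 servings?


Direct proportion: y/x = constant
k = 133/8 = 16.6250
y₂ = k × 18 = 133 × 18 / 8 = 2394/8
= 299.25

299.25


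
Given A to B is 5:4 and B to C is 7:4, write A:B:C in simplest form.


Match B: multiply A:B by 7 → 35:28
Multiply B:C by 4 → 28:16
Combined: 35:28:16
GCD = 1
= 35:28:16

35:28:16


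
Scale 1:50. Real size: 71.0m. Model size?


Model size = real / scale
= 71.0 / 50
= 1.4200 m

1.4200 m


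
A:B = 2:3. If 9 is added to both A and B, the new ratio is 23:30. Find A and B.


Let A = 2k, B = 3k.
(2k + 9) / (3k + 9) = 23/30
Cross-multiply: 30(2k + 9) = 23(3k + 9)
60k + 270 = 69k + 207
60k - 69k = 207 - 270
-9k = -63
k = -63/-9 = 7
A = 2×7 = 14, B = 3×7 = 21
= A = 14, B = 21

A = 14, B = 21


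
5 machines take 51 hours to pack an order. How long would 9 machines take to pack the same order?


Inverse proportion: x × y = constant
k = 5 × 51 = 255
y₂ = k / 9 = 255 / 9
= 28.33

28.33


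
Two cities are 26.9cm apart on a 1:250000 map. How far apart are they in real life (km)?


Real distance = map distance × scale
= 26.9cm × 250000
= 6725000 cm = 67250.0 m
= 67.250 km

67.250 km


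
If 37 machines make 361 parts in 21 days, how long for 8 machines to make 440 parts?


Days ∝ work / workers, so d₂ = d₁ × (m₁/m₂) × (w₂/w₁)
Workers factor (inverse): 37/8 = 4.6250
Work factor (direct): 440/361 ≈ 1.2188
d₂ = 21 × 37/8 × 440/361 = (21 × 37 × 440) / (8 × 361) = 341880/2888
≈ 118.38 days

118.38 days


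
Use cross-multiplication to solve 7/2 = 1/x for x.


Cross multiply: 7 × x = 2 × 1
7x = 2
x = 2 / 7
= 0.29

0.29


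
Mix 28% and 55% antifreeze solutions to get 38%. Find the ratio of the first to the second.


Let x parts of 28% mix with y parts of 55%.
28x + 55y = 38(x + y)
28x + 55y = 38x + 38y
x(28 - 38) = y(38 - 55)
x/y = (55 - 38)/(38 - 28) = 17/10
Simplify: 17:10
= 17:10

17:10


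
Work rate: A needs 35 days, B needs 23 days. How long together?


Rate of A = 1/35 per day
Rate of B = 1/23 per day
Combined rate = 1/35 + 1/23 = 58/805 ≈ 0.0720 per day
Days = 1 / combined rate = 805/58
≈ 13.88 days

13.88 days


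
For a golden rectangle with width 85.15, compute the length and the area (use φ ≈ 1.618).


φ = (1 + √5) / 2 ≈ 1.618
Length = width × φ = 85.15 × 1.618 = 137.7727
≈ 137.77
Area = width × length = 85.15 × 137.7727 = 11731.345405 ≈ 11731.35
= Length: 137.77, Area: 11731.35

Length: 137.77, Area: 11731.35


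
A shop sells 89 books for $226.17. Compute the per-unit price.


Unit rate = total / quantity
= 226.17 / 89
= $2.54 per unit

$2.54 per unit


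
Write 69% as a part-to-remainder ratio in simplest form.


69% means 69 parts out of 100; remainder = 31
Part : remainder = 69:31
GCD = 1
= 69:31

69:31


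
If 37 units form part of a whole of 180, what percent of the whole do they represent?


Percentage = (part / whole) × 100
= (37 / 180) × 100
≈ 20.56%

20.56%


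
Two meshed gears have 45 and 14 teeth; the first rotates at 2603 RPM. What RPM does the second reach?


Gear ratio = 45:14 = 45:14
RPM_B = RPM_A × (teeth_A / teeth_B)
= 2603 × (45/14)
= 8366.8 RPM

8366.8 RPM


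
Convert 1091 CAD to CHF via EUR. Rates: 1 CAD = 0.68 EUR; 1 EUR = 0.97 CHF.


Step 1: 1091 CAD × 0.68 = 741.88 EUR
Step 2: 741.88 EUR × 0.97 = 719.62 CHF
Implied rate CAD→CHF = 0.68 × 0.97 = 0.6596
= 719.62 CHF

719.62 CHF


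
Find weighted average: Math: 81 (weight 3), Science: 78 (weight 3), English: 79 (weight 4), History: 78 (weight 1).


Numerator = 81×3 + 78×3 + 79×4 + 78×1
= 243 + 234 + 316 + 78
= 871
Total weight = 11
Weighted avg = 871/11
= 79.18

79.18


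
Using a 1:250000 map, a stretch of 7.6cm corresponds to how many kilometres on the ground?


Real distance = map distance × scale
= 7.6cm × 250000
= 1900000 cm = 19000.0 m
= 19.000 km

19.000 km


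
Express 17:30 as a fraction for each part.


Total parts = 17 + 30 = 47
First part: 17/47 = 17/47
Second part: 30/47 = 30/47
= 17/47 and 30/47

17/47 and 30/47


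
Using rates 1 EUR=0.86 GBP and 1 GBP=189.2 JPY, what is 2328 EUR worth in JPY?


Step 1: 2328 EUR × 0.86 = 2002.08 GBP
Step 2: 2002.08 GBP × 189.2 = 378793.54 JPY
Implied rate EUR→JPY = 0.86 × 189.2 = 162.7120
= 378793.54 JPY

378793.54 JPY


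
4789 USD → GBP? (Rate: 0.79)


Amount × rate = 4789 × 0.79
= 3783.31 GBP

3783.31 GBP


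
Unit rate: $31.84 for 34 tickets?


Unit rate = total / quantity
= 31.84 / 34
= $0.94 per unit

$0.94 per unit


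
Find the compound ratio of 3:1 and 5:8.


Compound ratio = (3×5) : (1×8)
= 15:8
GCD = 1
= 15:8

15:8


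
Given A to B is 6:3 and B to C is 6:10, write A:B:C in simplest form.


Match B: multiply A:B by 6 → 36:18
Multiply B:C by 3 → 18:30
Combined: 36:18:30
GCD = 6
= 6:3:5

6:3:5


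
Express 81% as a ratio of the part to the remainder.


81% means 81 parts out of 100; remainder = 19
Part : remainder = 81:19
GCD = 1
= 81:19

81:19


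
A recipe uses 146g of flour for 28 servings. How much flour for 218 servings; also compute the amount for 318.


Direct proportion: y/x = constant
k = 146/28 ≈ 5.2143
y at x=218: k × 218 = 146 × 218 / 28 = 31828/28 ≈ 1136.71
y at x=318: k × 318 = 146 × 318 / 28 = 46428/28 ≈ 1658.14
= 1136.71 and 1658.14

1136.71 and 1658.14


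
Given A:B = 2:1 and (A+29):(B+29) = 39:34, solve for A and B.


Let A = 2k, B = 1k.
(2k + 29) / (1k + 29) = 39/34
Cross-multiply: 34(2k + 29) = 39(1k + 29)
68k + 986 = 39k + 1131
68k - 39k = 1131 - 986
29k = 145
k = 145/29 = 5
A = 2×5 = 10, B = 1×5 = 5
= A = 10, B = 5

A = 10, B = 5


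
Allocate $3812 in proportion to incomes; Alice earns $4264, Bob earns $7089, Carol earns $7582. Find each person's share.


Total income = 4264 + 7089 + 7582 = $18935
Alice: $3812 × 4264/18935 = $858.43
Bob: $3812 × 7089/18935 = $1427.16
Carol: $3812 × 7582/18935 = $1526.41
= Alice: $858.43, Bob: $1427.16, Carol: $1526.41

Alice: $858.43, Bob: $1427.16, Carol: $1526.41


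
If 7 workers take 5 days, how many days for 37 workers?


Inverse proportion: x × y = constant
k = 7 × 5 = 35
y₂ = k / 37 = 35 / 37
= 0.95

0.95


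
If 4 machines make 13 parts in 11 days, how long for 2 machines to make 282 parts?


Days ∝ work / workers, so d₂ = d₁ × (m₁/m₂) × (w₂/w₁)
Workers factor (inverse): 4/2 = 2.0000
Work factor (direct): 282/13 ≈ 21.6923
d₂ = 11 × 4/2 × 282/13 = (11 × 4 × 282) / (2 × 13) = 12408/26
≈ 477.23 days

477.23 days


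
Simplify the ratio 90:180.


GCD(90, 180) = 90
90/90 : 180/90
= 1:2

1:2


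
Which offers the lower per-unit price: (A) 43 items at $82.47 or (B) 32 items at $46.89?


Deal A: $82.47/43 = $1.9179/unit
Deal B: $46.89/32 = $1.4653/unit
B is cheaper per unit
= Deal B

Deal B


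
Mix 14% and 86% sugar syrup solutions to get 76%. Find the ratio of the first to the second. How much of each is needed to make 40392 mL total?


Let x parts of 14% mix with y parts of 86%.
14x + 86y = 76(x + y)
14x + 86y = 76x + 76y
x(14 - 76) = y(76 - 86)
x/y = (86 - 76)/(76 - 14) = 10/62
Simplify: 5:31
Total parts = 36; one part = 40392/36 = 1122.00 mL
14% solution: 5×1122.00 = 5610.00 mL
86% solution: 31×1122.00 = 34782.00 mL
= ratio 5:31; 5610.00 mL and 34782.00 mL

ratio 5:31; 5610.00 mL and 34782.00 mL


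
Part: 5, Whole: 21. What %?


Percentage = (part / whole) × 100
= (5 / 21) × 100
≈ 23.81%

23.81%


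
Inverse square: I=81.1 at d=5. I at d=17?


I₁d₁² = I₂d₂²
I₂ = I₁ × (d₁/d₂)²
= 81.1 × (5/17)²
= 81.1 × 25/289
= 2027.5/289
≈ 7.0156

7.0156


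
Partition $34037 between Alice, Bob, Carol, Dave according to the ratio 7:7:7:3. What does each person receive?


Total parts = 7 + 7 + 7 + 3 = 24
Alice: 34037 × 7/24 = 9927.46
Bob: 34037 × 7/24 = 9927.46
Carol: 34037 × 7/24 = 9927.46
Dave: 34037 × 3/24 = 4254.63
= Alice: $9927.46, Bob: $9927.46, Carol: $9927.46, Dave: $4254.63

Alice: $9927.46, Bob: $9927.46, Carol: $9927.46, Dave: $4254.63


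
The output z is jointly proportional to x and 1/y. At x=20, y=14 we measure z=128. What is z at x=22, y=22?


z = k·x/y
Solve for k using the known point: k = z·y/x = 128×14/20 = 1792/20 = 89.6000
Now evaluate at x=22, y=22:
z = k × 22 / 22 = (1792 × 22) / (20 × 22) = 39424/440
= 89.6000

89.6000


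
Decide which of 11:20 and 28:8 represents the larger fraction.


11/20 = 0.5500
28/8 = 3.5000
0.5500 < 3.5000, so 11:20 is less
= 28:8

28:8


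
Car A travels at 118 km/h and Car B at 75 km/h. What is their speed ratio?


Ratio = 118:75
GCD = 1
Simplified = 118:75
Time ratio (same distance) = 75:118
Speed ratio = 118:75

118:75


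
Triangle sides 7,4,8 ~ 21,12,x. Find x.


Scale factor = 21/7 = 3
Missing side = 8 × 3
= 24.0

24.0


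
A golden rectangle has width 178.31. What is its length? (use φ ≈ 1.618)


φ = (1 + √5) / 2 ≈ 1.618
Length = width × φ = 178.31 × 1.618 = 288.50558
≈ 288.51

288.51


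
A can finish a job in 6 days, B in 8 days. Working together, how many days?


Rate of A = 1/6 per day
Rate of B = 1/8 per day
Combined rate = 1/6 + 1/8 = 14/48 ≈ 0.2917 per day
Days = 1 / combined rate = 48/14
≈ 3.43 days

3.43 days


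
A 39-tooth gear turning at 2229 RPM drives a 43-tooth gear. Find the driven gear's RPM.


Gear ratio = 39:43 = 39:43
RPM_B = RPM_A × (teeth_A / teeth_B)
= 2229 × (39/43)
= 2021.7 RPM

2021.7 RPM


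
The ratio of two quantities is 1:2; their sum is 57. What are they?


Let A = 1k, B = 2k.
1k + 2k = 57
3k = 57 → k = 57/3 = 19
A = 1×19 = 19, B = 2×19 = 38
= A = 19, B = 38

A = 19, B = 38


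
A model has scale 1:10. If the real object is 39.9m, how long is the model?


Model size = real / scale
= 39.9 / 10
= 3.9900 m

3.9900 m


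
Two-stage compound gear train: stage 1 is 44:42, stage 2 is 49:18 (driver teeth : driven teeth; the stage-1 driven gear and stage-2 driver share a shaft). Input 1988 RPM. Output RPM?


Stage 1: RPM_B = RPM_A × t_A/t_B = 1988 × 44/42 = 87472/42 ≈ 2082.67
B and C share a shaft → RPM_C = RPM_B
Stage 2: RPM_D = RPM_C × t_C/t_D = RPM_A × (t_A×t_C)/(t_B×t_D)
Overall ratio = (44×49)/(42×18) = 2156/756
RPM_D = 1988 × 2156/756 = 4286128/756
≈ 5669.48 RPM

5669.48 RPM


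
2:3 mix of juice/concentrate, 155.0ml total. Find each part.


Total parts = 2 + 3 = 5
juice: 155.0 × 2/5 = 62.0ml
concentrate: 155.0 × 3/5 = 93.0ml
= 62.0ml and 93.0ml

62.0ml and 93.0ml


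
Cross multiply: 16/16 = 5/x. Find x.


Cross multiply: 16 × x = 16 × 5
16x = 80
x = 80 / 16
= 5.00

5.00


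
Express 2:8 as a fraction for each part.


Total parts = 2 + 8 = 10
First part: 2/10 = 1/5
Second part: 8/10 = 4/5
= 1/5 and 4/5

1/5 and 4/5


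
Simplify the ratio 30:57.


GCD(30, 57) = 3
30/3 : 57/3
= 10:19

10:19


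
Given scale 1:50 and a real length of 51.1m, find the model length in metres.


Model size = real / scale
= 51.1 / 50
= 1.0220 m

1.0220 m


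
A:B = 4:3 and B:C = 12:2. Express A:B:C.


Match B: multiply A:B by 12 → 48:36
Multiply B:C by 3 → 36:6
Combined: 48:36:6
GCD = 6
= 8:6:1

8:6:1


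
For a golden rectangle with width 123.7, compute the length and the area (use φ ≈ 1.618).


φ = (1 + √5) / 2 ≈ 1.618
Length = width × φ = 123.7 × 1.618 = 200.1466
≈ 200.15
Area = width × length = 123.7 × 200.1466 = 24758.13442 ≈ 24758.13
= Length: 200.15, Area: 24758.13

Length: 200.15, Area: 24758.13


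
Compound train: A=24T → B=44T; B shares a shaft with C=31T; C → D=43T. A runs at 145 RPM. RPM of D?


Stage 1: RPM_B = RPM_A × t_A/t_B = 145 × 24/44 = 3480/44 ≈ 79.09
B and C share a shaft → RPM_C = RPM_B
Stage 2: RPM_D = RPM_C × t_C/t_D = RPM_A × (t_A×t_C)/(t_B×t_D)
Overall ratio = (24×31)/(44×43) = 744/1892
RPM_D = 145 × 744/1892 = 107880/1892
≈ 57.02 RPM

57.02 RPM


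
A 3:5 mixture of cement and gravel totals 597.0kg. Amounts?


Total parts = 3 + 5 = 8
cement: 597.0 × 3/8 = 223.9kg
gravel: 597.0 × 5/8 = 373.1kg
= 223.9kg and 373.1kg

223.9kg and 373.1kg


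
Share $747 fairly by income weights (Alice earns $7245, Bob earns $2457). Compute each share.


Total income = 7245 + 2457 = $9702
Alice: $747 × 7245/9702 = $557.82
Bob: $747 × 2457/9702 = $189.18
= Alice: $557.82, Bob: $189.18

Alice: $557.82, Bob: $189.18


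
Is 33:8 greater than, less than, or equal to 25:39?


33/8 = 4.1250
25/39 = 0.6410
4.1250 > 0.6410, so 33:8 is greater
= greater than

greater than


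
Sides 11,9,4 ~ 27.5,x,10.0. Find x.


Scale factor = 27.5/11 = 2.5
Missing side = 9 × 2.5
= 22.5

22.5


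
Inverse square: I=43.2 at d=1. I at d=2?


I₁d₁² = I₂d₂²
I₂ = I₁ × (d₁/d₂)²
= 43.2 × (1/2)²
= 43.2 × 1/4
= 43.2/4
= 10.8000

10.8000


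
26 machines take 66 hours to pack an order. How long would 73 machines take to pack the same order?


Inverse proportion: x × y = constant
k = 26 × 66 = 1716
y₂ = k / 73 = 1716 / 73
= 23.51

23.51


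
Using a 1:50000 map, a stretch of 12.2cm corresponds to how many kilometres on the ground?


Real distance = map distance × scale
= 12.2cm × 50000
= 610000 cm = 6100.0 m
= 6.100 km

6.100 km


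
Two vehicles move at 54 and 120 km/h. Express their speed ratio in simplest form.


Ratio = 54:120
GCD = 6
Simplified = 9:20
Time ratio (same distance) = 20:9
Speed ratio = 9:20

9:20


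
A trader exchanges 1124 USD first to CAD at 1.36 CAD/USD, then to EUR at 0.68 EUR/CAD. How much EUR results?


Step 1: 1124 USD × 1.36 = 1528.64 CAD
Step 2: 1528.64 CAD × 0.68 = 1039.48 EUR
Implied rate USD→EUR = 1.36 × 0.68 = 0.9248
= 1039.48 EUR

1039.48 EUR


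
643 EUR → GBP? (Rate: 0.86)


Amount × rate = 643 × 0.86
= 552.98 GBP

552.98 GBP


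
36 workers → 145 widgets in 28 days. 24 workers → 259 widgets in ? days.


Days ∝ work / workers, so d₂ = d₁ × (m₁/m₂) × (w₂/w₁)
Workers factor (inverse): 36/24 = 1.5000
Work factor (direct): 259/145 ≈ 1.7862
d₂ = 28 × 36/24 × 259/145 = (28 × 36 × 259) / (24 × 145) = 261072/3480
≈ 75.02 days

75.02 days


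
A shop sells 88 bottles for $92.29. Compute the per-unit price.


Unit rate = total / quantity
= 92.29 / 88
= $1.05 per unit

$1.05 per unit


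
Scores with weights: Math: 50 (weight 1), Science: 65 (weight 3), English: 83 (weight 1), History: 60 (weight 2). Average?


Numerator = 50×1 + 65×3 + 83×1 + 60×2
= 50 + 195 + 83 + 120
= 448
Total weight = 7
Weighted avg = 448/7
= 64.00

64.00


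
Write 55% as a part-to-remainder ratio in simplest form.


55% means 55 parts out of 100; remainder = 45
Part : remainder = 55:45
GCD = 5
= 11:9

11:9


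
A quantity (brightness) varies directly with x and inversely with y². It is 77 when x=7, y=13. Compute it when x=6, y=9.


z = k·x/y²
Solve for k using the known point: k = z·y²/x = 77×169/7 = 13013/7 = 1859.0000
Now evaluate at x=6, y=9:
z = k × 6 / 81 = (13013 × 6) / (7 × 81) = 78078/567
≈ 137.7037

137.7037


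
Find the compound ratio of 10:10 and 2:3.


Compound ratio = (10×2) : (10×3)
= 20:30
GCD = 10
= 2:3

2:3


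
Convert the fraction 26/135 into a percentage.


Percentage = (part / whole) × 100
= (26 / 135) × 100
≈ 19.26%

19.26%


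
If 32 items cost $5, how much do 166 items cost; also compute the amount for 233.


Direct proportion: y/x = constant
k = 5/32 ≈ 0.1563
y at x=166: k × 166 = 5 × 166 / 32 = 830/32 ≈ 25.94
y at x=233: k × 233 = 5 × 233 / 32 = 1165/32 ≈ 36.41
= 25.94 and 36.41

25.94 and 36.41


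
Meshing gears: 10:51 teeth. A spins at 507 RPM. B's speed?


Gear ratio = 10:51 = 10:51
RPM_B = RPM_A × (teeth_A / teeth_B)
= 507 × (10/51)
= 99.4 RPM

99.4 RPM


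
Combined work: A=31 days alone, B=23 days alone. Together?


Rate of A = 1/31 per day
Rate of B = 1/23 per day
Combined rate = 1/31 + 1/23 = 54/713 ≈ 0.0757 per day
Days = 1 / combined rate = 713/54
≈ 13.20 days

13.20 days


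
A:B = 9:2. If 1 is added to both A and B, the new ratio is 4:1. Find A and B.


Let A = 9k, B = 2k.
(9k + 1) / (2k + 1) = 4/1
Cross-multiply: 1(9k + 1) = 4(2k + 1)
9k + 1 = 8k + 4
9k - 8k = 4 - 1
1k = 3
k = 3/1 = 3
A = 9×3 = 27, B = 2×3 = 6
= A = 27, B = 6

A = 27, B = 6


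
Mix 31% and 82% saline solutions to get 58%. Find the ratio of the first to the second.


Let x parts of 31% mix with y parts of 82%.
31x + 82y = 58(x + y)
31x + 82y = 58x + 58y
x(31 - 58) = y(58 - 82)
x/y = (82 - 58)/(58 - 31) = 24/27
Simplify: 8:9
= 8:9

8:9


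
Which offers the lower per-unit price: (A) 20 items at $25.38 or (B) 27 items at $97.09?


Deal A: $25.38/20 = $1.2690/unit
Deal B: $97.09/27 = $3.5959/unit
A is cheaper per unit
= Deal A

Deal A


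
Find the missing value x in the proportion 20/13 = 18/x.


Cross multiply: 20 × x = 13 × 18
20x = 234
x = 234 / 20
= 11.70

11.70


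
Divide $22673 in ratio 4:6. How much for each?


Total parts = 4 + 6 = 10
Part 1: 22673 × 4/10 = 9069.20
Part 2: 22673 × 6/10 = 13603.80
= Part 1: $9069.20, Part 2: $13603.80

Part 1: $9069.20, Part 2: $13603.80


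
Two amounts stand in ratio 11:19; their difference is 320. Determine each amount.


Let A = 11k, B = 19k.
19k - 11k = 320
8k = 320 → k = 320/8 = 40
A = 11×40 = 440, B = 19×40 = 760
= A = 440, B = 760

A = 440, B = 760


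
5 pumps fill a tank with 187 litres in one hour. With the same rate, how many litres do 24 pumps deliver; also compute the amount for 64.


Direct proportion: y/x = constant
k = 187/5 = 37.4000
y at x=24: k × 24 = 187 × 24 / 5 = 4488/5 = 897.60
y at x=64: k × 64 = 187 × 64 / 5 = 11968/5 = 2393.60
= 897.60 and 2393.60

897.60 and 2393.60


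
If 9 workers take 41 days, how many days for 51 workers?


Inverse proportion: x × y = constant
k = 9 × 41 = 369
y₂ = k / 51 = 369 / 51
= 7.24

7.24


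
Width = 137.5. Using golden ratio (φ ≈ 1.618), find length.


φ = (1 + √5) / 2 ≈ 1.618
Length = width × φ = 137.5 × 1.618 = 222.475
≈ 222.48

222.48


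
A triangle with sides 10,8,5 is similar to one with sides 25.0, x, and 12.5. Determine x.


Scale factor = 25.0/10 = 2.5
Missing side = 8 × 2.5
= 20.0

20.0


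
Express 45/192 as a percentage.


Percentage = (part / whole) × 100
= (45 / 192) × 100
≈ 23.44%

23.44%


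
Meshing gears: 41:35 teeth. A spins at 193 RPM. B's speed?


Gear ratio = 41:35 = 41:35
RPM_B = RPM_A × (teeth_A / teeth_B)
= 193 × (41/35)
= 226.1 RPM

226.1 RPM


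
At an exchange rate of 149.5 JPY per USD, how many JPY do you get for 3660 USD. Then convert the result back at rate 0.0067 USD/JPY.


Amount × rate = 3660 × 149.5 = 547170.00 JPY
Round-trip: 547170.00 × 0.0067 = 3666.04 USD
= 547170.00 JPY, then 3666.04 USD

547170.00 JPY, then 3666.04 USD


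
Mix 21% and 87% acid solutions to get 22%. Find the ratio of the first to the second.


Let x parts of 21% mix with y parts of 87%.
21x + 87y = 22(x + y)
21x + 87y = 22x + 22y
x(21 - 22) = y(22 - 87)
x/y = (87 - 22)/(22 - 21) = 65/1
Simplify: 65:1
= 65:1

65:1


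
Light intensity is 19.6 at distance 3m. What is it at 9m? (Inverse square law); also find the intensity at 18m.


I₁d₁² = I₂d₂²
I at 9m = 19.6 × (3/9)² = 19.6 × 9/81 = 176.4/81 ≈ 2.1778
I at 18m = 19.6 × (3/18)² = 19.6 × 9/324 = 176.4/324 ≈ 0.5444
= 2.1778 and 0.5444

2.1778 and 0.5444
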